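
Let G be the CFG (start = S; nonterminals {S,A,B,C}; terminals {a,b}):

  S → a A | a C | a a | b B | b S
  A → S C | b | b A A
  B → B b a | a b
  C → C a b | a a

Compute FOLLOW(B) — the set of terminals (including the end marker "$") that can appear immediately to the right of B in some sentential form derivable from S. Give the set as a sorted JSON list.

Compute FIRST by fixpoint:
[1]
  A via A→b: +{b}
  B via B→a b: +{a}
  C via C→a a: +{a}
  S via S→a A: +{a}
  S via S→b B: +{b}
  FIRST(S)={a,b}  FIRST(A)={b}  FIRST(B)={a}  FIRST(C)={a}
[2]
  A via A→S C: +{a}
  FIRST(S)={a,b}  FIRST(A)={a,b}  FIRST(B)={a}  FIRST(C)={a}
[3] — fixpoint
  FIRST(S)={a,b}  FIRST(A)={a,b}  FIRST(B)={a}  FIRST(C)={a}

FOLLOW iteration:
initialize: $ ∈ FOLLOW(S)
iter 1:
  A→S C: FOLLOW(S) ⊇ FIRST(C) = {a}; new: +{a}
  A→b A A: FOLLOW(A) ⊇ FIRST(A) = {a,b}; new: +{a,b}
  B→B b a: FOLLOW(B) ⊇ FIRST(b) = {b}; new: +{b}
  C→C a b: FOLLOW(C) ⊇ FIRST(a) = {a}; new: +{a}
  S→a A: FOLLOW(A) ⊇ FOLLOW(S) ⊇ {$,a}; new: +{$}
  S→a C: FOLLOW(C) ⊇ FOLLOW(S) ⊇ {$,a}; new: +{$}
  S→b B: FOLLOW(B) ⊇ FOLLOW(S) ⊇ {$,a}; new: +{$,a}
  FOLLOW[S]={$,a}  FOLLOW[A]={$,a,b}  FOLLOW[B]={$,a,b}  FOLLOW[C]={$,a}
iter 2:
  A→S C: FOLLOW(C) ⊇ FOLLOW(A) ⊇ {$,a,b}; new: +{b}
  FOLLOW[S]={$,a}  FOLLOW[A]={$,a,b}  FOLLOW[B]={$,a,b}  FOLLOW[C]={$,a,b}
iter 3: done
  FOLLOW[S]={$,a}  FOLLOW[A]={$,a,b}  FOLLOW[B]={$,a,b}  FOLLOW[C]={$,a,b}

FOLLOW(B) = ["$", "a", "b"]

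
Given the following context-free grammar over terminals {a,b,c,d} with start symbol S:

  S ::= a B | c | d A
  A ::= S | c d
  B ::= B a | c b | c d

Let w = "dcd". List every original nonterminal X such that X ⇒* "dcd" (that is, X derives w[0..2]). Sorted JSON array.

CNF form of G:
  S -> T0 B | T2 A | c
  A -> T0 B | T1 T2 | T2 A | c
  B -> B T0 | T1 T2 | T1 T3
  T0 -> a
  T1 -> c
  T2 -> d
  T3 -> b

Fill CYK table bottom-up (cells [i..j] with 0 ≤ i ≤ j ≤ 2 only):
  [0..0]={T2}  "d"  orig:{}
  [1..1]={A,S,T1}  "c"  orig:{A,S}
  [2..2]={T2}  "d"  orig:{}
  [0..1]={A,S}  "dc"
  [1..2]={A,B}  "cd"
  [0..2]={A,S}  "dcd"

Original NTs in T[0,2] deriving "dcd": ["A", "S"]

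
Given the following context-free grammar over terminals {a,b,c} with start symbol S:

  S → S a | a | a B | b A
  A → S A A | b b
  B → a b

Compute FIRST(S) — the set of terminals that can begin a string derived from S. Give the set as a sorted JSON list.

Compute FIRST by fixpoint:
[1]
  A via A→b b: +{b}
  B via B→a b: +{a}
  S via S→a: +{a}
  S via S→b A: +{b}
  S: {a,b}  A: {b}  B: {a}
[2]
  A via A→S A A: +{a}
  S: {a,b}  A: {a,b}  B: {a}
[3] done
  S: {a,b}  A: {a,b}  B: {a}

FIRST(S) = ["a", "b"]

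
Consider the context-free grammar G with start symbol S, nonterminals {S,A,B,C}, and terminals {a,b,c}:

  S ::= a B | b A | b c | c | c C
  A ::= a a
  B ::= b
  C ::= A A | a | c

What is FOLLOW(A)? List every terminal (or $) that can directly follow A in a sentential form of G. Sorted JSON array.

Compute FIRST by fixpoint:
round 1:
  A via A→a a: +{a}
  B via B→b: +{b}
  C via C→A A: +{a}
  C via C→c: +{c}
  S via S→a B: +{a}
  S via S→b A: +{b}
  S via S→c: +{c}
  S: {a,b,c}  A: {a}  B: {b}  C: {a,c}
round 2: done
  S: {a,b,c}  A: {a}  B: {b}  C: {a,c}

FOLLOW iteration:
seed FOLLOW(S) with $
iter 1:
  C→A A: FOLLOW(A) ⊇ FIRST(A) = {a}; new: +{a}
  S→a B: FOLLOW(B) ⊇ FOLLOW(S) ⊇ {$}; new: +{$}
  S→b A: FOLLOW(A) ⊇ FOLLOW(S) ⊇ {$}; new: +{$}
  S→c C: FOLLOW(C) ⊇ FOLLOW(S) ⊇ {$}; new: +{$}
  S: {$}  A: {$,a}  B: {$}  C: {$}
iter 2: (no change)
  S: {$}  A: {$,a}  B: {$}  C: {$}

FOLLOW(A) = ["$", "a"]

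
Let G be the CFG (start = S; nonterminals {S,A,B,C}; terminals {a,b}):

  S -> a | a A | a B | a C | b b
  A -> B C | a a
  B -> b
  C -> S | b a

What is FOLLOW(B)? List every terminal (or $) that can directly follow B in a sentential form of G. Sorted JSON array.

Compute FIRST by fixpoint:
[1]
  A via A→a a: +{a}
  B via B→b: +{b}
  C via C→b a: +{b}
  S via S→a: +{a}
  S via S→b b: +{b}
  FIRST(S)={a,b}  FIRST(A)={a}  FIRST(B)={b}  FIRST(C)={b}
[2]
  A via A→B C: +{b}
  C via C→S: +{a}
  FIRST(S)={a,b}  FIRST(A)={a,b}  FIRST(B)={b}  FIRST(C)={a,b}
[3] done
  FIRST(S)={a,b}  FIRST(A)={a,b}  FIRST(B)={b}  FIRST(C)={a,b}

Compute FOLLOW by fixpoint:
FOLLOW(S) := {$}
pass 1:
  A→B C: FOLLOW(B) ⊇ FIRST(C) = {a,b}; new: +{a,b}
  S→a A: FOLLOW(A) ⊇ FOLLOW(S) ⊇ {$}; new: +{$}
  S→a B: FOLLOW(B) ⊇ FOLLOW(S) ⊇ {$}; new: +{$}
  S→a C: FOLLOW(C) ⊇ FOLLOW(S) ⊇ {$}; new: +{$}
  FOLLOW(S)={$}  FOLLOW(A)={$}  FOLLOW(B)={$,a,b}  FOLLOW(C)={$}
pass 2: — fixpoint
  FOLLOW(S)={$}  FOLLOW(A)={$}  FOLLOW(B)={$,a,b}  FOLLOW(C)={$}

FOLLOW(B) = ["$", "a", "b"]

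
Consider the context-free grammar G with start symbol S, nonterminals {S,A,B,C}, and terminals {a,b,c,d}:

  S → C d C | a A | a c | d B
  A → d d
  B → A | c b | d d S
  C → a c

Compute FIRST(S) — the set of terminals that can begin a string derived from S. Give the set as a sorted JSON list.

FIRST iteration:
round 1:
  A via A→d d: +{d}
  B via B→A: +{d}
  B via B→c b: +{c}
  C via C→a c: +{a}
  S via S→C d C: +{a}
  S via S→d B: +{d}
  FIRST[S]={a,d}  FIRST[A]={d}  FIRST[B]={c,d}  FIRST[C]={a}
round 2: (no change)
  FIRST[S]={a,d}  FIRST[A]={d}  FIRST[B]={c,d}  FIRST[C]={a}

FIRST(S) = ["a", "d"]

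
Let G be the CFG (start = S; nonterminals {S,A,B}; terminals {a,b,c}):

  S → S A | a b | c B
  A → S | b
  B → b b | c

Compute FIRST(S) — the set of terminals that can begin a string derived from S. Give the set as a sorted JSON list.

FIRST sets, iterate to fixpoint:
pass 1:
  A via A→b: +{b}
  B via B→b b: +{b}
  B via B→c: +{c}
  S via S→a b: +{a}
  S via S→c B: +{c}
  FIRST(S)={a,c}  FIRST(A)={b}  FIRST(B)={b,c}
pass 2:
  A via A→S: +{a,c}
  FIRST(S)={a,c}  FIRST(A)={a,b,c}  FIRST(B)={b,c}
pass 3: (stable)
  FIRST(S)={a,c}  FIRST(A)={a,b,c}  FIRST(B)={b,c}

FIRST(S) = ["a", "c"]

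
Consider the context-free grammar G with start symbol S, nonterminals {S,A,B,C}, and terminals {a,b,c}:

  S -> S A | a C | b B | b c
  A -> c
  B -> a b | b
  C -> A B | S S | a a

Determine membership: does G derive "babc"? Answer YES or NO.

Convert to CNF:
  S -> S A | T0 C | T1 B | T1 T2
  A -> c
  B -> T0 T1 | b
  C -> A B | S S | T0 T0
  T0 -> a
  T1 -> b
  T2 -> c

Fill CYK table bottom-up:
  [0..0]={B,T1}  "b"  orig:{B}
  [1..1]={T0}  "a"  orig:{}
  [2..2]={B,T1}  "b"  orig:{B}
  [3..3]={A,T2}  "c"  orig:{A}
  [0..1]=∅  "ba"
  [1..2]={B}  "ab"
  [2..3]={S}  "bc"
  [0..2]={S}  "bab"
  [1..3]=∅  "abc"
  [0..3]={S}  "babc"

S ∈ T[0,3] ⇒ YES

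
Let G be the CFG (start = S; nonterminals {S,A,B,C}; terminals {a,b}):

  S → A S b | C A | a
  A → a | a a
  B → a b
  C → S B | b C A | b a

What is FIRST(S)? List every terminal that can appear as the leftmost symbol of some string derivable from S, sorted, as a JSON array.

FIRST sets, iterate to fixpoint:
iter 1:
  A via A→a: +{a}
  B via B→a b: +{a}
  C via C→b C A: +{b}
  S via S→A S b: +{a}
  S via S→C A: +{b}
  S: {a,b}  A: {a}  B: {a}  C: {b}
iter 2:
  C via C→S B: +{a}
  S: {a,b}  A: {a}  B: {a}  C: {a,b}
iter 3: — fixpoint
  S: {a,b}  A: {a}  B: {a}  C: {a,b}

FIRST(S) = ["a", "b"]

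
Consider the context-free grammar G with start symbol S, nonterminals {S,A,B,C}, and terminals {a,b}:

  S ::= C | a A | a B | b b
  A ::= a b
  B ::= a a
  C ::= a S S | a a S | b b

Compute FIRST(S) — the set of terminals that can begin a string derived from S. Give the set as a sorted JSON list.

FIRST iteration:
round 1:
  A via A→a b: +{a}
  B via B→a a: +{a}
  C via C→a S S: +{a}
  C via C→b b: +{b}
  S via S→C: +{a,b}
  FIRST[S]={a,b}  FIRST[A]={a}  FIRST[B]={a}  FIRST[C]={a,b}
round 2: done
  FIRST[S]={a,b}  FIRST[A]={a}  FIRST[B]={a}  FIRST[C]={a,b}

FIRST(S) = ["a", "b"]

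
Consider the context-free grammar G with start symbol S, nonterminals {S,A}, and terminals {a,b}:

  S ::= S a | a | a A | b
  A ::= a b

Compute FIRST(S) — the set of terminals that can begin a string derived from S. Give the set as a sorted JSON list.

FIRST iteration:
[1]
  A via A→a b: +{a}
  S via S→a: +{a}
  S via S→b: +{b}
  FIRST(S)={a,b}  FIRST(A)={a}
[2] done
  FIRST(S)={a,b}  FIRST(A)={a}

FIRST(S) = ["a", "b"]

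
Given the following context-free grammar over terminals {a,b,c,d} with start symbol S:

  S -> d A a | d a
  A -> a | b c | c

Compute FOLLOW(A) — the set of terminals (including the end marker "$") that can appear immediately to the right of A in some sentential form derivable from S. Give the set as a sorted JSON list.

Compute FIRST by fixpoint:
[1]
  A via A→a: +{a}
  A via A→b c: +{b}
  A via A→c: +{c}
  S via S→d A a: +{d}
  S: {d}  A: {a,b,c}
[2] done
  S: {d}  A: {a,b,c}

FOLLOW iteration:
seed FOLLOW(S) with $
round 1:
  S→d A a: FOLLOW(A) ⊇ FIRST(a) = {a}; new: +{a}
  S: {$}  A: {a}
round 2: (no change)
  S: {$}  A: {a}

FOLLOW(A) = ["a"]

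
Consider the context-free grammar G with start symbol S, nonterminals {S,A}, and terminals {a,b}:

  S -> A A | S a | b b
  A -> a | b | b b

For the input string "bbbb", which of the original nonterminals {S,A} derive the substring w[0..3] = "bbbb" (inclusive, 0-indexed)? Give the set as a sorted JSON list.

CNF form of G:
  S -> A A | S T1 | T0 T0
  A -> T0 T0 | a | b
  T0 -> b
  T1 -> a

Fill CYK table bottom-up — only the sub-triangle for w[0..3]:
  [0..0]={A,T0}  "b"  orig:{A}
  [1..1]={A,T0}  "b"  orig:{A}
  [2..2]={A,T0}  "b"  orig:{A}
  [3..3]={A,T0}  "b"  orig:{A}
  [0..1]={A,S}  "bb"
  [1..2]={A,S}  "bb"
  [2..3]={A,S}  "bb"
  [0..2]={S}  "bbb"
  [1..3]={S}  "bbb"
  [0..3]={S}  "bbbb"

Original NTs in T[0,3] deriving "bbbb": ["S"]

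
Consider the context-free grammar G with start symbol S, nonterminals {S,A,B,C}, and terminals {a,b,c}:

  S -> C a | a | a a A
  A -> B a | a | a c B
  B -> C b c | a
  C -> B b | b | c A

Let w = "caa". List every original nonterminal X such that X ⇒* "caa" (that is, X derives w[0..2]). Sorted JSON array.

Convert to CNF:
  S -> C T0 | T0 X5 | a
  A -> B T0 | T0 X3 | a
  B -> C X4 | a
  C -> B T2 | T1 A | b
  T0 -> a
  T1 -> c
  T2 -> b
  X3 -> T1 B
  X4 -> T2 T1
  X5 -> T0 A

CYK table (by increasing span) (cells [i..j] with 0 ≤ i ≤ j ≤ 2 only):
  T[0,0] 'c' = {T1}  orig:{}
  T[1,1] 'a' = {A,B,S,T0}  orig:{A,B,S}
  T[2,2] 'a' = {A,B,S,T0}  orig:{A,B,S}
  T[0,1] 'ca' = {C,X3}  orig:{C}
  T[1,2] 'aa' = {A,X5}  orig:{A}
  T[0,2] 'caa' = {C,S}

Original NTs in T[0,2] deriving "caa": ["C", "S"]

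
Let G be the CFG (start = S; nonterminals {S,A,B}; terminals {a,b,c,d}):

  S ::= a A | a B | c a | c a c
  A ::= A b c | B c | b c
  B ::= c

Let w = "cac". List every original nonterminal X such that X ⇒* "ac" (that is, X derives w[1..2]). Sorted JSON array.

Convert to CNF:
  S -> T1 T2 | T1 X4 | T2 A | T2 B
  A -> A X3 | B T1 | T0 T1
  B -> c
  T0 -> b
  T1 -> c
  T2 -> a
  X3 -> T0 T1
  X4 -> T2 T1

Fill CYK table bottom-up — only the sub-triangle for w[1..2]:
  T[1,1] 'a' = {T2}  orig:{}
  T[2,2] 'c' = {B,T1}  orig:{B}
  T[1,2] 'ac' = {S,X4}  orig:{S}

Original NTs in T[1,2] deriving "ac": ["S"]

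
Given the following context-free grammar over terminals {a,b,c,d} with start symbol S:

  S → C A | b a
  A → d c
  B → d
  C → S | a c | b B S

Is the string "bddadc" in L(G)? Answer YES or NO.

Convert to CNF:
  S -> C A | T3 T2
  A -> T0 T1
  B -> d
  C -> C A | T2 T1 | T3 T2 | T3 X4
  T0 -> d
  T1 -> c
  T2 -> a
  T3 -> b
  X4 -> B S

CYK fill:
  T[0,0] 'b' = {T3}  orig:{}
  T[1,1] 'd' = {B,T0}  orig:{B}
  T[2,2] 'd' = {B,T0}  orig:{B}
  T[3,3] 'a' = {T2}  orig:{}
  T[4,4] 'd' = {B,T0}  orig:{B}
  T[5,5] 'c' = {T1}  orig:{}
  T[0,1] 'bd' = ∅
  T[1,2] 'dd' = ∅
  T[2,3] 'da' = ∅
  T[3,4] 'ad' = ∅
  T[4,5] 'dc' = {A}
  T[0,2] 'bdd' = ∅
  T[1,3] 'dda' = ∅
  T[2,4] 'dad' = ∅
  T[3,5] 'adc' = ∅
  T[0,3] 'bdda' = ∅
  T[1,4] 'ddad' = ∅
  T[2,5] 'dadc' = ∅
  T[0,4] 'bddad' = ∅
  T[1,5] 'ddadc' = ∅
  T[0,5] 'bddadc' = ∅

S ∉ T[0,5] ⇒ NO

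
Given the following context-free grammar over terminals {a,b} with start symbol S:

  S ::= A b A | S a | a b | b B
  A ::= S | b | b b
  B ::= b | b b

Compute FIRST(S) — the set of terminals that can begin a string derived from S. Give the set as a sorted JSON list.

FIRST iteration:
iter 1:
  A via A→b: +{b}
  B via B→b: +{b}
  S via S→A b A: +{b}
  S via S→a b: +{a}
  S: {a,b}  A: {b}  B: {b}
iter 2:
  A via A→S: +{a}
  S: {a,b}  A: {a,b}  B: {b}
iter 3: done
  S: {a,b}  A: {a,b}  B: {b}

FIRST(S) = ["a", "b"]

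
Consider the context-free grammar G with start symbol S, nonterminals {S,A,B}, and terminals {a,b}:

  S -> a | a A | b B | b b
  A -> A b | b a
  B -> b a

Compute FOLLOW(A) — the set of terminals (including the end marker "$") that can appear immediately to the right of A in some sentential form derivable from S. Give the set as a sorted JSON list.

FIRST iteration:
[1]
  A via A→b a: +{b}
  B via B→b a: +{b}
  S via S→a: +{a}
  S via S→b B: +{b}
  S: {a,b}  A: {b}  B: {b}
[2] (stable)
  S: {a,b}  A: {b}  B: {b}

FOLLOW iteration:
FOLLOW(S) := {$}
iter 1:
  A→A b: FOLLOW(A) ⊇ FIRST(b) = {b}; new: +{b}
  S→a A: FOLLOW(A) ⊇ FOLLOW(S) ⊇ {$}; new: +{$}
  S→b B: FOLLOW(B) ⊇ FOLLOW(S) ⊇ {$}; new: +{$}
  FOLLOW[S]={$}  FOLLOW[A]={$,b}  FOLLOW[B]={$}
iter 2: — fixpoint
  FOLLOW[S]={$}  FOLLOW[A]={$,b}  FOLLOW[B]={$}

FOLLOW(A) = ["$", "b"]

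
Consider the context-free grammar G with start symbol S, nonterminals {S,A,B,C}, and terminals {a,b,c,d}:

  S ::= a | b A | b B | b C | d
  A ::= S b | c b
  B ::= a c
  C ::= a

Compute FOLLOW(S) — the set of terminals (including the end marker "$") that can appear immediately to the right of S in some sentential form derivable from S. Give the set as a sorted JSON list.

Compute FIRST by fixpoint:
[1]
  A via A→c b: +{c}
  B via B→a c: +{a}
  C via C→a: +{a}
  S via S→a: +{a}
  S via S→b A: +{b}
  S via S→d: +{d}
  S: {a,b,d}  A: {c}  B: {a}  C: {a}
[2]
  A via A→S b: +{a,b,d}
  S: {a,b,d}  A: {a,b,c,d}  B: {a}  C: {a}
[3] done
  S: {a,b,d}  A: {a,b,c,d}  B: {a}  C: {a}

FOLLOW iteration:
FOLLOW(S) := {$}
pass 1:
  A→S b: FOLLOW(S) ⊇ FIRST(b) = {b}; new: +{b}
  S→b A: FOLLOW(A) ⊇ FOLLOW(S) ⊇ {$,b}; new: +{$,b}
  S→b B: FOLLOW(B) ⊇ FOLLOW(S) ⊇ {$,b}; new: +{$,b}
  S→b C: FOLLOW(C) ⊇ FOLLOW(S) ⊇ {$,b}; new: +{$,b}
  FOLLOW(S)={$,b}  FOLLOW(A)={$,b}  FOLLOW(B)={$,b}  FOLLOW(C)={$,b}
pass 2: done
  FOLLOW(S)={$,b}  FOLLOW(A)={$,b}  FOLLOW(B)={$,b}  FOLLOW(C)={$,b}

FOLLOW(S) = ["$", "b"]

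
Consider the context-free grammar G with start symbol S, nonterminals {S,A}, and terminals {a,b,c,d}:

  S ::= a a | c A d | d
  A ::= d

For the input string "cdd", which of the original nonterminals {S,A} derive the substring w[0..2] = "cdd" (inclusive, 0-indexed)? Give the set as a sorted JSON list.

CNF form of G:
  S -> T0 T0 | T1 X3 | d
  A -> d
  T0 -> a
  T1 -> c
  T2 -> d
  X3 -> A T2

CYK table (by increasing span) (cells [i..j] with 0 ≤ i ≤ j ≤ 2 only):
  [0..0]={T1}  "c"  orig:{}
  [1..1]={A,S,T2}  "d"  orig:{A,S}
  [2..2]={A,S,T2}  "d"  orig:{A,S}
  [0..1]=∅  "cd"
  [1..2]={X3}  "dd"  orig:{}
  [0..2]={S}  "cdd"

Original NTs in T[0,2] deriving "cdd": ["S"]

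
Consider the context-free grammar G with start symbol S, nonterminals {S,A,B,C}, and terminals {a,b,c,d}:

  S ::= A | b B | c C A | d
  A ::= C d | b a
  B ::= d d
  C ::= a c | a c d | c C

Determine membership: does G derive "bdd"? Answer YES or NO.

Convert to CNF:
  S -> C T0 | T1 B | T1 T2 | T3 X5 | d
  A -> C T0 | T1 T2
  B -> T0 T0
  C -> T2 T3 | T2 X4 | T3 C
  T0 -> d
  T1 -> b
  T2 -> a
  T3 -> c
  X4 -> T3 T0
  X5 -> C A

CYK fill:
  cell(0,0) b: {T1}  orig:{}
  cell(1,1) d: {S,T0}  orig:{S}
  cell(2,2) d: {S,T0}  orig:{S}
  cell(0,1) bd: ∅
  cell(1,2) dd: {B}
  cell(0,2) bdd: {S}

S ∈ T[0,2] ⇒ YES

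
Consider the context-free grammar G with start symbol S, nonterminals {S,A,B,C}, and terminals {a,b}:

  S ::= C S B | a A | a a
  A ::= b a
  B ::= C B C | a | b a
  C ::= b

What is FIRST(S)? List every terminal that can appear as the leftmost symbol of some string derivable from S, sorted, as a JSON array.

FIRST iteration:
[1]
  A via A→b a: +{b}
  B via B→a: +{a}
  B via B→b a: +{b}
  C via C→b: +{b}
  S via S→C S B: +{b}
  S via S→a A: +{a}
  FIRST(S)={a,b}  FIRST(A)={b}  FIRST(B)={a,b}  FIRST(C)={b}
[2] (stable)
  FIRST(S)={a,b}  FIRST(A)={b}  FIRST(B)={a,b}  FIRST(C)={b}

FIRST(S) = ["a", "b"]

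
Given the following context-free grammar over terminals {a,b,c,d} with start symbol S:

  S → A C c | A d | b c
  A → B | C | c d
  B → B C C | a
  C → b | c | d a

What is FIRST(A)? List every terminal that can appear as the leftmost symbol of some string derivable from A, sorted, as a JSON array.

Compute FIRST by fixpoint:
round 1:
  A via A→c d: +{c}
  B via B→a: +{a}
  C via C→b: +{b}
  C via C→c: +{c}
  C via C→d a: +{d}
  S via S→A C c: +{c}
  S via S→b c: +{b}
  FIRST(S)={b,c}  FIRST(A)={c}  FIRST(B)={a}  FIRST(C)={b,c,d}
round 2:
  A via A→B: +{a}
  A via A→C: +{b,d}
  S via S→A C c: +{a,d}
  FIRST(S)={a,b,c,d}  FIRST(A)={a,b,c,d}  FIRST(B)={a}  FIRST(C)={b,c,d}
round 3: (no change)
  FIRST(S)={a,b,c,d}  FIRST(A)={a,b,c,d}  FIRST(B)={a}  FIRST(C)={b,c,d}

FIRST(A) = ["a", "b", "c", "d"]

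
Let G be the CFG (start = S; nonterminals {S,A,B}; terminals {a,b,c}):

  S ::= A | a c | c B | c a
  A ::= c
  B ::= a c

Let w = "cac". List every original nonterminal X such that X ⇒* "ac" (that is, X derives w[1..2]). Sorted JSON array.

CNF form of G:
  S -> T0 T1 | T1 B | T1 T0 | c
  A -> c
  B -> T0 T1
  T0 -> a
  T1 -> c

Fill CYK table bottom-up — only the sub-triangle for w[1..2]:
  T[1,1] 'a' = {T0}  orig:{}
  T[2,2] 'c' = {A,S,T1}  orig:{A,S}
  T[1,2] 'ac' = {B,S}

Original NTs in T[1,2] deriving "ac": ["B", "S"]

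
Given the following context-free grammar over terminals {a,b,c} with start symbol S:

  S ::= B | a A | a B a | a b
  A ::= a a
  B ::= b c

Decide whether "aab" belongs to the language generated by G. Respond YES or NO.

CNF form of G:
  S -> T0 A | T0 T1 | T0 X3 | T1 T2
  A -> T0 T0
  B -> T1 T2
  T0 -> a
  T1 -> b
  T2 -> c
  X3 -> B T0

CYK table (by increasing span):
  [0..0]={T0}  "a"  orig:{}
  [1..1]={T0}  "a"  orig:{}
  [2..2]={T1}  "b"  orig:{}
  [0..1]={A}  "aa"
  [1..2]={S}  "ab"
  [0..2]=∅  "aab"

S ∉ T[0,2] ⇒ NO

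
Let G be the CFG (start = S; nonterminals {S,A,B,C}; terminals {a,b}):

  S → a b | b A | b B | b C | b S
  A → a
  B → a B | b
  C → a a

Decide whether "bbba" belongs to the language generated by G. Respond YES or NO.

CNF form of G:
  S -> T0 T1 | T1 A | T1 B | T1 C | T1 S
  A -> a
  B -> T0 B | b
  C -> T0 T0
  T0 -> a
  T1 -> b

CYK table (by increasing span):
  T[0,0] 'b' = {B,T1}  orig:{B}
  T[1,1] 'b' = {B,T1}  orig:{B}
  T[2,2] 'b' = {B,T1}  orig:{B}
  T[3,3] 'a' = {A,T0}  orig:{A}
  T[0,1] 'bb' = {S}
  T[1,2] 'bb' = {S}
  T[2,3] 'ba' = {S}
  T[0,2] 'bbb' = {S}
  T[1,3] 'bba' = {S}
  T[0,3] 'bbba' = {S}

S ∈ T[0,3] ⇒ YES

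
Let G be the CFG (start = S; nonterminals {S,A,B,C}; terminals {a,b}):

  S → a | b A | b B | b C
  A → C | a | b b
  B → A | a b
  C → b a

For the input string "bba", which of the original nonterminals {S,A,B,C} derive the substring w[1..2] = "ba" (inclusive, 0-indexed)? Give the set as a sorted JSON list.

Convert to CNF:
  S -> T0 A | T0 B | T0 C | a
  A -> T0 T0 | T0 T1 | a
  B -> T0 T0 | T0 T1 | T1 T0 | a
  C -> T0 T1
  T0 -> b
  T1 -> a

Fill CYK table bottom-up (cells [i..j] with 1 ≤ i ≤ j ≤ 2 only):
  [1..1]={T0}  "b"  orig:{}
  [2..2]={A,B,S,T1}  "a"  orig:{A,B,S}
  [1..2]={A,B,C,S}  "ba"

Original NTs in T[1,2] deriving "ba": ["A", "B", "C", "S"]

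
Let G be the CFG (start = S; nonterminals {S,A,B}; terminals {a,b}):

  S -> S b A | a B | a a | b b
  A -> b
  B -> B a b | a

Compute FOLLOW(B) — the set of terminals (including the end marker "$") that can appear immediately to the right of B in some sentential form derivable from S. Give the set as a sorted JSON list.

FIRST sets, iterate to fixpoint:
[1]
  A via A→b: +{b}
  B via B→a: +{a}
  S via S→a B: +{a}
  S via S→b b: +{b}
  S: {a,b}  A: {b}  B: {a}
[2] — fixpoint
  S: {a,b}  A: {b}  B: {a}

FOLLOW iteration:
FOLLOW(S) := {$}
pass 1:
  B→B a b: FOLLOW(B) ⊇ FIRST(a) = {a}; new: +{a}
  S→S b A: FOLLOW(S) ⊇ FIRST(b) = {b}; new: +{b}
  S→S b A: FOLLOW(A) ⊇ FOLLOW(S) ⊇ {$,b}; new: +{$,b}
  S→a B: FOLLOW(B) ⊇ FOLLOW(S) ⊇ {$,b}; new: +{$,b}
  S: {$,b}  A: {$,b}  B: {$,a,b}
pass 2: (stable)
  S: {$,b}  A: {$,b}  B: {$,a,b}

FOLLOW(B) = ["$", "a", "b"]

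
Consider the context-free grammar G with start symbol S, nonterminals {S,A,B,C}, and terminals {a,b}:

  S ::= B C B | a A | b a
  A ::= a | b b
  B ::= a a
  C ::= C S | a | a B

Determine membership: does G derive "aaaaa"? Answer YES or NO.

CNF form of G:
  S -> B X2 | T0 T1 | T1 A
  A -> T0 T0 | a
  B -> T1 T1
  C -> C S | T1 B | a
  T0 -> b
  T1 -> a
  X2 -> C B

CYK table (by increasing span):
  [0..0]={A,C,T1}  "a"  orig:{A,C}
  [1..1]={A,C,T1}  "a"  orig:{A,C}
  [2..2]={A,C,T1}  "a"  orig:{A,C}
  [3..3]={A,C,T1}  "a"  orig:{A,C}
  [4..4]={A,C,T1}  "a"  orig:{A,C}
  [0..1]={B,S}  "aa"
  [1..2]={B,S}  "aa"
  [2..3]={B,S}  "aa"
  [3..4]={B,S}  "aa"
  [0..2]={C,X2}  "aaa"  orig:{C}
  [1..3]={C,X2}  "aaa"  orig:{C}
  [2..4]={C,X2}  "aaa"  orig:{C}
  [0..3]=∅  "aaaa"
  [1..4]=∅  "aaaa"
  [0..4]={C,S,X2}  "aaaaa"  orig:{C,S}

S ∈ T[0,4] ⇒ YES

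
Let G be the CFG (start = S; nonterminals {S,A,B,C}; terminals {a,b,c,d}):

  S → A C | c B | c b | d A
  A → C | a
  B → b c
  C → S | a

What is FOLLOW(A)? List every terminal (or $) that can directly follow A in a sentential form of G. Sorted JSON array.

FIRST iteration:
iter 1:
  A via A→a: +{a}
  B via B→b c: +{b}
  C via C→a: +{a}
  S via S→A C: +{a}
  S via S→c B: +{c}
  S via S→d A: +{d}
  S: {a,c,d}  A: {a}  B: {b}  C: {a}
iter 2:
  C via C→S: +{c,d}
  S: {a,c,d}  A: {a}  B: {b}  C: {a,c,d}
iter 3:
  A via A→C: +{c,d}
  S: {a,c,d}  A: {a,c,d}  B: {b}  C: {a,c,d}
iter 4: (no change)
  S: {a,c,d}  A: {a,c,d}  B: {b}  C: {a,c,d}

Compute FOLLOW by fixpoint:
seed FOLLOW(S) with $
[1]
  S→A C: FOLLOW(A) ⊇ FIRST(C) = {a,c,d}; new: +{a,c,d}
  S→A C: FOLLOW(C) ⊇ FOLLOW(S) ⊇ {$}; new: +{$}
  S→c B: FOLLOW(B) ⊇ FOLLOW(S) ⊇ {$}; new: +{$}
  S→d A: FOLLOW(A) ⊇ FOLLOW(S) ⊇ {$}; new: +{$}
  S: {$}  A: {$,a,c,d}  B: {$}  C: {$}
[2]
  A→C: FOLLOW(C) ⊇ FOLLOW(A) ⊇ {$,a,c,d}; new: +{a,c,d}
  C→S: FOLLOW(S) ⊇ FOLLOW(C) ⊇ {$,a,c,d}; new: +{a,c,d}
  S→c B: FOLLOW(B) ⊇ FOLLOW(S) ⊇ {$,a,c,d}; new: +{a,c,d}
  S: {$,a,c,d}  A: {$,a,c,d}  B: {$,a,c,d}  C: {$,a,c,d}
[3] — fixpoint
  S: {$,a,c,d}  A: {$,a,c,d}  B: {$,a,c,d}  C: {$,a,c,d}

FOLLOW(A) = ["$", "a", "c", "d"]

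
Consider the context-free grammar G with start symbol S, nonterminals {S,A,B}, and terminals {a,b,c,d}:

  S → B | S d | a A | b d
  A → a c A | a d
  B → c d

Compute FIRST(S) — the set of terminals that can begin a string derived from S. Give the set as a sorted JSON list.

FIRST sets, iterate to fixpoint:
pass 1:
  A via A→a c A: +{a}
  B via B→c d: +{c}
  S via S→B: +{c}
  S via S→a A: +{a}
  S via S→b d: +{b}
  FIRST(S)={a,b,c}  FIRST(A)={a}  FIRST(B)={c}
pass 2: (no change)
  FIRST(S)={a,b,c}  FIRST(A)={a}  FIRST(B)={c}

FIRST(S) = ["a", "b", "c"]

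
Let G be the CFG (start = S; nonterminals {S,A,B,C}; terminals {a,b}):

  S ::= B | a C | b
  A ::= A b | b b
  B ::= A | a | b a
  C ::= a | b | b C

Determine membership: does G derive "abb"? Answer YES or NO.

Convert to CNF:
  S -> A T0 | T0 T0 | T0 T1 | T1 C | a | b
  A -> A T0 | T0 T0
  B -> A T0 | T0 T0 | T0 T1 | a
  C -> T0 C | a | b
  T0 -> b
  T1 -> a

Fill CYK table bottom-up:
  cell(0,0) a: {B,C,S,T1}  orig:{B,C,S}
  cell(1,1) b: {C,S,T0}  orig:{C,S}
  cell(2,2) b: {C,S,T0}  orig:{C,S}
  cell(0,1) ab: {S}
  cell(1,2) bb: {A,B,C,S}
  cell(0,2) abb: {S}

S ∈ T[0,2] ⇒ YES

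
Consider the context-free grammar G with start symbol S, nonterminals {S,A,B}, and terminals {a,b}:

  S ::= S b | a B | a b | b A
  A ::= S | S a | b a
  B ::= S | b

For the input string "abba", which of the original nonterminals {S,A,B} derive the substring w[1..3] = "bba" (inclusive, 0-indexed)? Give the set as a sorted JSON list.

CNF form of G:
  S -> S T1 | T0 B | T0 T1 | T1 A
  A -> S T0 | S T1 | T0 B | T0 T1 | T1 A | T1 T0
  B -> S T1 | T0 B | T0 T1 | T1 A | b
  T0 -> a
  T1 -> b

Fill CYK table bottom-up — only the sub-triangle for w[1..3]:
  [1..1]={B,T1}  "b"  orig:{B}
  [2..2]={B,T1}  "b"  orig:{B}
  [3..3]={T0}  "a"  orig:{}
  [1..2]=∅  "bb"
  [2..3]={A}  "ba"
  [1..3]={A,B,S}  "bba"

Original NTs in T[1,3] deriving "bba": ["A", "B", "S"]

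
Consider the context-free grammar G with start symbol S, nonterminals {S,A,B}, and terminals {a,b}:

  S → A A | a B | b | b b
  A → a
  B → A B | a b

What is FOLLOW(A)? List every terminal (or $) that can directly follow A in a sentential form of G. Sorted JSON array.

Compute FIRST by fixpoint:
round 1:
  A via A→a: +{a}
  B via B→A B: +{a}
  S via S→A A: +{a}
  S via S→b: +{b}
  S: {a,b}  A: {a}  B: {a}
round 2: (no change)
  S: {a,b}  A: {a}  B: {a}

FOLLOW iteration:
initialize: $ ∈ FOLLOW(S)
round 1:
  B→A B: FOLLOW(A) ⊇ FIRST(B) = {a}; new: +{a}
  S→A A: FOLLOW(A) ⊇ FOLLOW(S) ⊇ {$}; new: +{$}
  S→a B: FOLLOW(B) ⊇ FOLLOW(S) ⊇ {$}; new: +{$}
  FOLLOW(S)={$}  FOLLOW(A)={$,a}  FOLLOW(B)={$}
round 2: — fixpoint
  FOLLOW(S)={$}  FOLLOW(A)={$,a}  FOLLOW(B)={$}

FOLLOW(A) = ["$", "a"]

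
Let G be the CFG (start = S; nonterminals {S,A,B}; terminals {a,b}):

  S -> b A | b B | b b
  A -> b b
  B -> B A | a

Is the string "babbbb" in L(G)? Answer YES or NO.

CNF form of G:
  S -> T0 A | T0 B | T0 T0
  A -> T0 T0
  B -> B A | a
  T0 -> b

CYK fill:
  cell(0,0) b: {T0}  orig:{}
  cell(1,1) a: {B}
  cell(2,2) b: {T0}  orig:{}
  cell(3,3) b: {T0}  orig:{}
  cell(4,4) b: {T0}  orig:{}
  cell(5,5) b: {T0}  orig:{}
  cell(0,1) ba: {S}
  cell(1,2) ab: ∅
  cell(2,3) bb: {A,S}
  cell(3,4) bb: {A,S}
  cell(4,5) bb: {A,S}
  cell(0,2) bab: ∅
  cell(1,3) abb: {B}
  cell(2,4) bbb: {S}
  cell(3,5) bbb: {S}
  cell(0,3) babb: {S}
  cell(1,4) abbb: ∅
  cell(2,5) bbbb: ∅
  cell(0,4) babbb: ∅
  cell(1,5) abbbb: {B}
  cell(0,5) babbbb: {S}

S ∈ T[0,5] ⇒ YES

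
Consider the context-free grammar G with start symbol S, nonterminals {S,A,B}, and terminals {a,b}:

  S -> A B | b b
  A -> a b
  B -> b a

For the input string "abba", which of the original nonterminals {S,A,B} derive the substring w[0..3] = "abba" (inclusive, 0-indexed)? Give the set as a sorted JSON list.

Convert to CNF:
  S -> A B | T1 T1
  A -> T0 T1
  B -> T1 T0
  T0 -> a
  T1 -> b

CYK fill (cells [i..j] with 0 ≤ i ≤ j ≤ 3 only):
  [0..0]={T0}  "a"  orig:{}
  [1..1]={T1}  "b"  orig:{}
  [2..2]={T1}  "b"  orig:{}
  [3..3]={T0}  "a"  orig:{}
  [0..1]={A}  "ab"
  [1..2]={S}  "bb"
  [2..3]={B}  "ba"
  [0..2]=∅  "abb"
  [1..3]=∅  "bba"
  [0..3]={S}  "abba"

Original NTs in T[0,3] deriving "abba": ["S"]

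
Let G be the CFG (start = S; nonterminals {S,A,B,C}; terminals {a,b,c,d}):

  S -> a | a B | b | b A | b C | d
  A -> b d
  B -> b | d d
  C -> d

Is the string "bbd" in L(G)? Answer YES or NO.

CNF form of G:
  S -> T0 A | T0 C | T2 B | a | b | d
  A -> T0 T1
  B -> T1 T1 | b
  C -> d
  T0 -> b
  T1 -> d
  T2 -> a

CYK fill:
  T[0,0] 'b' = {B,S,T0}  orig:{B,S}
  T[1,1] 'b' = {B,S,T0}  orig:{B,S}
  T[2,2] 'd' = {C,S,T1}  orig:{C,S}
  T[0,1] 'bb' = ∅
  T[1,2] 'bd' = {A,S}
  T[0,2] 'bbd' = {S}

S ∈ T[0,2] ⇒ YES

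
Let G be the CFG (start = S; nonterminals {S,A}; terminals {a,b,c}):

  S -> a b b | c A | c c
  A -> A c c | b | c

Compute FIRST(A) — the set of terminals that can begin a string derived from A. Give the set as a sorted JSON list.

Compute FIRST by fixpoint:
pass 1:
  A via A→b: +{b}
  A via A→c: +{c}
  S via S→a b b: +{a}
  S via S→c A: +{c}
  FIRST[S]={a,c}  FIRST[A]={b,c}
pass 2: (no change)
  FIRST[S]={a,c}  FIRST[A]={b,c}

FIRST(A) = ["b", "c"]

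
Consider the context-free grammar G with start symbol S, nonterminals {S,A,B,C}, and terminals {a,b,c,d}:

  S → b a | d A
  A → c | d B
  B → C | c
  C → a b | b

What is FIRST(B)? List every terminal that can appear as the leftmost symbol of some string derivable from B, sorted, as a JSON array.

FIRST sets, iterate to fixpoint:
pass 1:
  A via A→c: +{c}
  A via A→d B: +{d}
  B via B→c: +{c}
  C via C→a b: +{a}
  C via C→b: +{b}
  S via S→b a: +{b}
  S via S→d A: +{d}
  FIRST[S]={b,d}  FIRST[A]={c,d}  FIRST[B]={c}  FIRST[C]={a,b}
pass 2:
  B via B→C: +{a,b}
  FIRST[S]={b,d}  FIRST[A]={c,d}  FIRST[B]={a,b,c}  FIRST[C]={a,b}
pass 3: (stable)
  FIRST[S]={b,d}  FIRST[A]={c,d}  FIRST[B]={a,b,c}  FIRST[C]={a,b}

FIRST(B) = ["a", "b", "c"]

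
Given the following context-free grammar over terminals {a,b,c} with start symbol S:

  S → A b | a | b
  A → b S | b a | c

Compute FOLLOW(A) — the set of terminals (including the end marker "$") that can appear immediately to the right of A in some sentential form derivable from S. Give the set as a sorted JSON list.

FIRST iteration:
[1]
  A via A→b S: +{b}
  A via A→c: +{c}
  S via S→A b: +{b,c}
  S via S→a: +{a}
  FIRST(S)={a,b,c}  FIRST(A)={b,c}
[2] — fixpoint
  FIRST(S)={a,b,c}  FIRST(A)={b,c}

FOLLOW iteration:
initialize: $ ∈ FOLLOW(S)
round 1:
  S→A b: FOLLOW(A) ⊇ FIRST(b) = {b}; new: +{b}
  FOLLOW[S]={$}  FOLLOW[A]={b}
round 2:
  A→b S: FOLLOW(S) ⊇ FOLLOW(A) ⊇ {b}; new: +{b}
  FOLLOW[S]={$,b}  FOLLOW[A]={b}
round 3: — fixpoint
  FOLLOW[S]={$,b}  FOLLOW[A]={b}

FOLLOW(A) = ["b"]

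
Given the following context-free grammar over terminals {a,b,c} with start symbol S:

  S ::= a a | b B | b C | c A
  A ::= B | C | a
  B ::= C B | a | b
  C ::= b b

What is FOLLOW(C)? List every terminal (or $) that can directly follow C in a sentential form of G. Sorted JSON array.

FIRST sets, iterate to fixpoint:
pass 1:
  A via A→a: +{a}
  B via B→a: +{a}
  B via B→b: +{b}
  C via C→b b: +{b}
  S via S→a a: +{a}
  S via S→b B: +{b}
  S via S→c A: +{c}
  S: {a,b,c}  A: {a}  B: {a,b}  C: {b}
pass 2:
  A via A→B: +{b}
  S: {a,b,c}  A: {a,b}  B: {a,b}  C: {b}
pass 3: — fixpoint
  S: {a,b,c}  A: {a,b}  B: {a,b}  C: {b}

FOLLOW iteration:
initialize: $ ∈ FOLLOW(S)
[1]
  B→C B: FOLLOW(C) ⊇ FIRST(B) = {a,b}; new: +{a,b}
  S→b B: FOLLOW(B) ⊇ FOLLOW(S) ⊇ {$}; new: +{$}
  S→b C: FOLLOW(C) ⊇ FOLLOW(S) ⊇ {$}; new: +{$}
  S→c A: FOLLOW(A) ⊇ FOLLOW(S) ⊇ {$}; new: +{$}
  S: {$}  A: {$}  B: {$}  C: {$,a,b}
[2] done
  S: {$}  A: {$}  B: {$}  C: {$,a,b}

FOLLOW(C) = ["$", "a", "b"]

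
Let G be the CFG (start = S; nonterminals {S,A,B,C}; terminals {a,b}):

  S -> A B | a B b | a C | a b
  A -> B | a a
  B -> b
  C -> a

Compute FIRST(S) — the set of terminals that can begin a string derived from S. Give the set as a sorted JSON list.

FIRST iteration:
iter 1:
  A via A→a a: +{a}
  B via B→b: +{b}
  C via C→a: +{a}
  S via S→A B: +{a}
  FIRST[S]={a}  FIRST[A]={a}  FIRST[B]={b}  FIRST[C]={a}
iter 2:
  A via A→B: +{b}
  S via S→A B: +{b}
  FIRST[S]={a,b}  FIRST[A]={a,b}  FIRST[B]={b}  FIRST[C]={a}
iter 3: done
  FIRST[S]={a,b}  FIRST[A]={a,b}  FIRST[B]={b}  FIRST[C]={a}

FIRST(S) = ["a", "b"]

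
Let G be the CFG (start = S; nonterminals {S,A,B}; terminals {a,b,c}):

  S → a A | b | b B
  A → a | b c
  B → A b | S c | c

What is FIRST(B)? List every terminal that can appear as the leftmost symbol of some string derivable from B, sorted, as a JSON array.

Compute FIRST by fixpoint:
pass 1:
  A via A→a: +{a}
  A via A→b c: +{b}
  B via B→A b: +{a,b}
  B via B→c: +{c}
  S via S→a A: +{a}
  S via S→b: +{b}
  FIRST[S]={a,b}  FIRST[A]={a,b}  FIRST[B]={a,b,c}
pass 2: — fixpoint
  FIRST[S]={a,b}  FIRST[A]={a,b}  FIRST[B]={a,b,c}

FIRST(B) = ["a", "b", "c"]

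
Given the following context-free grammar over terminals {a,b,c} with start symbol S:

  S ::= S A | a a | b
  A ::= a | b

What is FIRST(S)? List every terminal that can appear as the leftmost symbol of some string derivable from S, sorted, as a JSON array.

FIRST sets, iterate to fixpoint:
[1]
  A via A→a: +{a}
  A via A→b: +{b}
  S via S→a a: +{a}
  S via S→b: +{b}
  FIRST(S)={a,b}  FIRST(A)={a,b}
[2] (no change)
  FIRST(S)={a,b}  FIRST(A)={a,b}

FIRST(S) = ["a", "b"]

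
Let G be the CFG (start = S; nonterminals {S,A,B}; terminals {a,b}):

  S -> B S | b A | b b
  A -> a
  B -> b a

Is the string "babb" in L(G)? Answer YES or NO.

CNF form of G:
  S -> B S | T0 A | T0 T0
  A -> a
  B -> T0 T1
  T0 -> b
  T1 -> a

CYK fill:
  T[0,0] 'b' = {T0}  orig:{}
  T[1,1] 'a' = {A,T1}  orig:{A}
  T[2,2] 'b' = {T0}  orig:{}
  T[3,3] 'b' = {T0}  orig:{}
  T[0,1] 'ba' = {B,S}
  T[1,2] 'ab' = ∅
  T[2,3] 'bb' = {S}
  T[0,2] 'bab' = ∅
  T[1,3] 'abb' = ∅
  T[0,3] 'babb' = {S}

S ∈ T[0,3] ⇒ YES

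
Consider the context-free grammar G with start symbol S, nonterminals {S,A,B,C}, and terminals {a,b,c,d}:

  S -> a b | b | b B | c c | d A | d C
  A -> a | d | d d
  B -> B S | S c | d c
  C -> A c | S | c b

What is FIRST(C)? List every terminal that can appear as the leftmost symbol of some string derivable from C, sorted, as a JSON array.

FIRST iteration:
round 1:
  A via A→a: +{a}
  A via A→d: +{d}
  B via B→d c: +{d}
  C via C→A c: +{a,d}
  C via C→c b: +{c}
  S via S→a b: +{a}
  S via S→b: +{b}
  S via S→c c: +{c}
  S via S→d A: +{d}
  FIRST[S]={a,b,c,d}  FIRST[A]={a,d}  FIRST[B]={d}  FIRST[C]={a,c,d}
round 2:
  B via B→S c: +{a,b,c}
  C via C→S: +{b}
  FIRST[S]={a,b,c,d}  FIRST[A]={a,d}  FIRST[B]={a,b,c,d}  FIRST[C]={a,b,c,d}
round 3: — fixpoint
  FIRST[S]={a,b,c,d}  FIRST[A]={a,d}  FIRST[B]={a,b,c,d}  FIRST[C]={a,b,c,d}

FIRST(C) = ["a", "b", "c", "d"]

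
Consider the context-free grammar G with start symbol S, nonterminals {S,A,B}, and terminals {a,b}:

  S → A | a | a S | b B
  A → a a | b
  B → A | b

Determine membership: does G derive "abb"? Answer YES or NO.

CNF form of G:
  S -> T0 S | T0 T0 | T1 B | a | b
  A -> T0 T0 | b
  B -> T0 T0 | b
  T0 -> a
  T1 -> b

CYK fill:
  [0..0]={S,T0}  "a"  orig:{S}
  [1..1]={A,B,S,T1}  "b"  orig:{A,B,S}
  [2..2]={A,B,S,T1}  "b"  orig:{A,B,S}
  [0..1]={S}  "ab"
  [1..2]={S}  "bb"
  [0..2]={S}  "abb"

S ∈ T[0,2] ⇒ YES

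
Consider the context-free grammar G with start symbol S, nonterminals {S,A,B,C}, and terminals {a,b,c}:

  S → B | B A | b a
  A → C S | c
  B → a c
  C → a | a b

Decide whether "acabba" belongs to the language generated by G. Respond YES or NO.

Convert to CNF:
  S -> B A | T0 T1 | T2 T0
  A -> C S | c
  B -> T0 T1
  C -> T0 T2 | a
  T0 -> a
  T1 -> c
  T2 -> b

CYK table (by increasing span):
  T[0,0] 'a' = {C,T0}  orig:{C}
  T[1,1] 'c' = {A,T1}  orig:{A}
  T[2,2] 'a' = {C,T0}  orig:{C}
  T[3,3] 'b' = {T2}  orig:{}
  T[4,4] 'b' = {T2}  orig:{}
  T[5,5] 'a' = {C,T0}  orig:{C}
  T[0,1] 'ac' = {B,S}
  T[1,2] 'ca' = ∅
  T[2,3] 'ab' = {C}
  T[3,4] 'bb' = ∅
  T[4,5] 'ba' = {S}
  T[0,2] 'aca' = ∅
  T[1,3] 'cab' = ∅
  T[2,4] 'abb' = ∅
  T[3,5] 'bba' = ∅
  T[0,3] 'acab' = ∅
  T[1,4] 'cabb' = ∅
  T[2,5] 'abba' = {A}
  T[0,4] 'acabb' = ∅
  T[1,5] 'cabba' = ∅
  T[0,5] 'acabba' = {S}

S ∈ T[0,5] ⇒ YES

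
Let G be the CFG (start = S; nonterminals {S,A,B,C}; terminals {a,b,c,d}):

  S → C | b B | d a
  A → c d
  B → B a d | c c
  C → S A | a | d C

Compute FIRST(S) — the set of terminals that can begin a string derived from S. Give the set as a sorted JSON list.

FIRST iteration:
iter 1:
  A via A→c d: +{c}
  B via B→c c: +{c}
  C via C→a: +{a}
  C via C→d C: +{d}
  S via S→C: +{a,d}
  S via S→b B: +{b}
  FIRST(S)={a,b,d}  FIRST(A)={c}  FIRST(B)={c}  FIRST(C)={a,d}
iter 2:
  C via C→S A: +{b}
  FIRST(S)={a,b,d}  FIRST(A)={c}  FIRST(B)={c}  FIRST(C)={a,b,d}
iter 3: (stable)
  FIRST(S)={a,b,d}  FIRST(A)={c}  FIRST(B)={c}  FIRST(C)={a,b,d}

FIRST(S) = ["a", "b", "d"]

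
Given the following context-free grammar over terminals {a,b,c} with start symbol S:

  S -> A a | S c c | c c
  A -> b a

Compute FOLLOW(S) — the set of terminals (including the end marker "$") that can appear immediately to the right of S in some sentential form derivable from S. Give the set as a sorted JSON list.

Compute FIRST by fixpoint:
iter 1:
  A via A→b a: +{b}
  S via S→A a: +{b}
  S via S→c c: +{c}
  FIRST(S)={b,c}  FIRST(A)={b}
iter 2: (stable)
  FIRST(S)={b,c}  FIRST(A)={b}

FOLLOW iteration:
FOLLOW(S) := {$}
iter 1:
  S→A a: FOLLOW(A) ⊇ FIRST(a) = {a}; new: +{a}
  S→S c c: FOLLOW(S) ⊇ FIRST(c) = {c}; new: +{c}
  FOLLOW(S)={$,c}  FOLLOW(A)={a}
iter 2: — fixpoint
  FOLLOW(S)={$,c}  FOLLOW(A)={a}

FOLLOW(S) = ["$", "c"]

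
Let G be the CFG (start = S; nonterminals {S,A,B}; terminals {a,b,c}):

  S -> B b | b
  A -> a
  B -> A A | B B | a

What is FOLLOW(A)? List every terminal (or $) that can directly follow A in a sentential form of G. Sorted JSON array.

FIRST iteration:
[1]
  A via A→a: +{a}
  B via B→A A: +{a}
  S via S→B b: +{a}
  S via S→b: +{b}
  S: {a,b}  A: {a}  B: {a}
[2] (no change)
  S: {a,b}  A: {a}  B: {a}

FOLLOW sets:
initialize: $ ∈ FOLLOW(S)
round 1:
  B→A A: FOLLOW(A) ⊇ FIRST(A) = {a}; new: +{a}
  B→B B: FOLLOW(B) ⊇ FIRST(B) = {a}; new: +{a}
  S→B b: FOLLOW(B) ⊇ FIRST(b) = {b}; new: +{b}
  FOLLOW[S]={$}  FOLLOW[A]={a}  FOLLOW[B]={a,b}
round 2:
  B→A A: FOLLOW(A) ⊇ FOLLOW(B) ⊇ {a,b}; new: +{b}
  FOLLOW[S]={$}  FOLLOW[A]={a,b}  FOLLOW[B]={a,b}
round 3: (no change)
  FOLLOW[S]={$}  FOLLOW[A]={a,b}  FOLLOW[B]={a,b}

FOLLOW(A) = ["a", "b"]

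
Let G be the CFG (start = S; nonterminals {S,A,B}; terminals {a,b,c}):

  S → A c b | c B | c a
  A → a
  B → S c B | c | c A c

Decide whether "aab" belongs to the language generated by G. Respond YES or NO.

Convert to CNF:
  S -> A X5 | T0 B | T0 T2
  A -> a
  B -> S X3 | T0 X4 | c
  T0 -> c
  T1 -> b
  T2 -> a
  X3 -> T0 B
  X4 -> A T0
  X5 -> T0 T1

CYK table (by increasing span):
  [0..0]={A,T2}  "a"  orig:{A}
  [1..1]={A,T2}  "a"  orig:{A}
  [2..2]={T1}  "b"  orig:{}
  [0..1]=∅  "aa"
  [1..2]=∅  "ab"
  [0..2]=∅  "aab"

S ∉ T[0,2] ⇒ NO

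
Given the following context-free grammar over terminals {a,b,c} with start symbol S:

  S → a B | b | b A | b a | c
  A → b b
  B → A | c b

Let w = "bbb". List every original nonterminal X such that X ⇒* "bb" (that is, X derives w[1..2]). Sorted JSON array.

Convert to CNF:
  S -> T0 A | T0 T2 | T2 B | b | c
  A -> T0 T0
  B -> T0 T0 | T1 T0
  T0 -> b
  T1 -> c
  T2 -> a

CYK fill — only the sub-triangle for w[1..2]:
  [1..1]={S,T0}  "b"  orig:{S}
  [2..2]={S,T0}  "b"  orig:{S}
  [1..2]={A,B}  "bb"

Original NTs in T[1,2] deriving "bb": ["A", "B"]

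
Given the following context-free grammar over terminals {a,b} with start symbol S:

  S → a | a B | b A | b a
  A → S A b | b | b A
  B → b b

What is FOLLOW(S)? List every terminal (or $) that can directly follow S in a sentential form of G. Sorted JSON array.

Compute FIRST by fixpoint:
round 1:
  A via A→b: +{b}
  B via B→b b: +{b}
  S via S→a: +{a}
  S via S→b A: +{b}
  S: {a,b}  A: {b}  B: {b}
round 2:
  A via A→S A b: +{a}
  S: {a,b}  A: {a,b}  B: {b}
round 3: (no change)
  S: {a,b}  A: {a,b}  B: {b}

FOLLOW sets:
FOLLOW(S) := {$}
[1]
  A→S A b: FOLLOW(S) ⊇ FIRST(A) = {a,b}; new: +{a,b}
  A→S A b: FOLLOW(A) ⊇ FIRST(b) = {b}; new: +{b}
  S→a B: FOLLOW(B) ⊇ FOLLOW(S) ⊇ {$,a,b}; new: +{$,a,b}
  S→b A: FOLLOW(A) ⊇ FOLLOW(S) ⊇ {$,a,b}; new: +{$,a}
  FOLLOW(S)={$,a,b}  FOLLOW(A)={$,a,b}  FOLLOW(B)={$,a,b}
[2] (stable)
  FOLLOW(S)={$,a,b}  FOLLOW(A)={$,a,b}  FOLLOW(B)={$,a,b}

FOLLOW(S) = ["$", "a", "b"]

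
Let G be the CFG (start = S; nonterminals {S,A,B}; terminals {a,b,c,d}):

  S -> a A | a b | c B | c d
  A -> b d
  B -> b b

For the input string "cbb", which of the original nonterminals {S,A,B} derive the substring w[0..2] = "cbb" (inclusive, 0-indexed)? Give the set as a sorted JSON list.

CNF form of G:
  S -> T2 A | T2 T0 | T3 B | T3 T1
  A -> T0 T1
  B -> T0 T0
  T0 -> b
  T1 -> d
  T2 -> a
  T3 -> c

CYK table (by increasing span) (cells [i..j] with 0 ≤ i ≤ j ≤ 2 only):
  cell(0,0) c: {T3}  orig:{}
  cell(1,1) b: {T0}  orig:{}
  cell(2,2) b: {T0}  orig:{}
  cell(0,1) cb: ∅
  cell(1,2) bb: {B}
  cell(0,2) cbb: {S}

Original NTs in T[0,2] deriving "cbb": ["S"]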